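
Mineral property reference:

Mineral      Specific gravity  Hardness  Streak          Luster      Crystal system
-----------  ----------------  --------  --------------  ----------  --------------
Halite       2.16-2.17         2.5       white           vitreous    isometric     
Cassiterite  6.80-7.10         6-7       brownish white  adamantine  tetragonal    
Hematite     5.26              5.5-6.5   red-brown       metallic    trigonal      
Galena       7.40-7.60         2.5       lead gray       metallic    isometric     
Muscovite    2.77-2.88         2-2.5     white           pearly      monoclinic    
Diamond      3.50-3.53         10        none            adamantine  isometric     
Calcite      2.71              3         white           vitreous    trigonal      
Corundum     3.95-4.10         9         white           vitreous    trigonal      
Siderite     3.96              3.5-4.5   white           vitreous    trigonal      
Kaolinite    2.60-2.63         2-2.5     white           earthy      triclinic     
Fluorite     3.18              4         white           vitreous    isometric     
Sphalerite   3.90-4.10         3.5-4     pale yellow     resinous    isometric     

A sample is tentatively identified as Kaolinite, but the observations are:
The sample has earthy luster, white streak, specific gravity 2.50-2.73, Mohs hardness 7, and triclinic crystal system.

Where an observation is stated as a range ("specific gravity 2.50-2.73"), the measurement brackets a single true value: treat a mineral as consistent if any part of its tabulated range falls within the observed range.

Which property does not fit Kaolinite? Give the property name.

hardness

Earthy luster: Kaolinite has earthy luster — matches.
White streak: Kaolinite has white streak — matches.
Specific gravity 2.50-2.73: Kaolinite has SG 2.60-2.63 — matches.
Mohs hardness 7: Kaolinite has hardness 2-2.5 — does not match.
Triclinic crystal system: Kaolinite has triclinic system — matches.
The hardness is the one property that does not fit.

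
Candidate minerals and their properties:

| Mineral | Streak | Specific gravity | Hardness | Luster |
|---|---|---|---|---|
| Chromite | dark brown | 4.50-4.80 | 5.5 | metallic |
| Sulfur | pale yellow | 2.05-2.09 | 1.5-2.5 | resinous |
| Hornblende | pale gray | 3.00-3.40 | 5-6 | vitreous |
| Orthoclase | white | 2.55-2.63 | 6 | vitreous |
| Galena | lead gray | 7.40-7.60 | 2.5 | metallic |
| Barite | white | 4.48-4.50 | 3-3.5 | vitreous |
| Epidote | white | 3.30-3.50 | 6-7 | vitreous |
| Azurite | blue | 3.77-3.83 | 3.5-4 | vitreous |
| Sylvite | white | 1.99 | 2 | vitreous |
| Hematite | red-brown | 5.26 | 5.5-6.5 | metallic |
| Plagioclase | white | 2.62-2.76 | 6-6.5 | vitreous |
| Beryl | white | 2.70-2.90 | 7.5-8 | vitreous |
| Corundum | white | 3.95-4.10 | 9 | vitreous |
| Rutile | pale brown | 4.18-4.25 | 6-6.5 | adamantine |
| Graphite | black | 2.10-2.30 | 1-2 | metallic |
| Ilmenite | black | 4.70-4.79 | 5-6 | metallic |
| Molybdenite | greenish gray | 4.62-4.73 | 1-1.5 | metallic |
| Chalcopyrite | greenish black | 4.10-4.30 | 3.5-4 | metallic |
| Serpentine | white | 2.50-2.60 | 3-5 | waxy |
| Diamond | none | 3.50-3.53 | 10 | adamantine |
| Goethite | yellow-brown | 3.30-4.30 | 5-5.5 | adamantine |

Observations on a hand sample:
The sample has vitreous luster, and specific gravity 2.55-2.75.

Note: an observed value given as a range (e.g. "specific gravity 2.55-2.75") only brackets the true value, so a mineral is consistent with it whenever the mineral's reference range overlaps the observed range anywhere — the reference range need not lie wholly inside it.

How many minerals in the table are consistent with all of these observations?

Vitreous luster: leaves Hornblende, Orthoclase, Barite, Epidote, Azurite, Sylvite, Plagioclase, Beryl, Corundum.
Specific gravity 2.55-2.75: narrows the field to Orthoclase, Plagioclase, Beryl.
The minerals that satisfy all observations are Beryl, Orthoclase, Plagioclase.
That is 3 minerals.

3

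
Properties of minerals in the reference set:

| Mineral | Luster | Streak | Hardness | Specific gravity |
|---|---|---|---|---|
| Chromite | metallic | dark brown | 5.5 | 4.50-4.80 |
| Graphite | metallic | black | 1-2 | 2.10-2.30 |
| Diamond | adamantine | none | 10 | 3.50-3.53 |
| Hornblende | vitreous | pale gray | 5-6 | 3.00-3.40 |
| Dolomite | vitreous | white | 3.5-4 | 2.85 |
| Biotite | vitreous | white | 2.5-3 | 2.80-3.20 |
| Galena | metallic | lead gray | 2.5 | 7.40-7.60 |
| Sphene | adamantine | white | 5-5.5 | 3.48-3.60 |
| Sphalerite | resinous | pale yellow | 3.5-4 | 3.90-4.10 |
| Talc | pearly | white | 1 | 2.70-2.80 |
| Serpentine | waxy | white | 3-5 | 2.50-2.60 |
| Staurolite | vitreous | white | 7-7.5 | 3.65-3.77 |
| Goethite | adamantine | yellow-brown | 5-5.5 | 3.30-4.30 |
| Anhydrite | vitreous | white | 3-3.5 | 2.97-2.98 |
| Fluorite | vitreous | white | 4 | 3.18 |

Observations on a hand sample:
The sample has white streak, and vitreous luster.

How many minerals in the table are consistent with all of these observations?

White streak: narrows the field to Dolomite, Biotite, Sphene, Talc, Serpentine, Staurolite, Anhydrite, Fluorite.
Vitreous luster eliminates Sphene, Talc, Serpentine.
The minerals that satisfy all observations are Anhydrite, Biotite, Dolomite, Fluorite, Staurolite.
That is 5 minerals.

5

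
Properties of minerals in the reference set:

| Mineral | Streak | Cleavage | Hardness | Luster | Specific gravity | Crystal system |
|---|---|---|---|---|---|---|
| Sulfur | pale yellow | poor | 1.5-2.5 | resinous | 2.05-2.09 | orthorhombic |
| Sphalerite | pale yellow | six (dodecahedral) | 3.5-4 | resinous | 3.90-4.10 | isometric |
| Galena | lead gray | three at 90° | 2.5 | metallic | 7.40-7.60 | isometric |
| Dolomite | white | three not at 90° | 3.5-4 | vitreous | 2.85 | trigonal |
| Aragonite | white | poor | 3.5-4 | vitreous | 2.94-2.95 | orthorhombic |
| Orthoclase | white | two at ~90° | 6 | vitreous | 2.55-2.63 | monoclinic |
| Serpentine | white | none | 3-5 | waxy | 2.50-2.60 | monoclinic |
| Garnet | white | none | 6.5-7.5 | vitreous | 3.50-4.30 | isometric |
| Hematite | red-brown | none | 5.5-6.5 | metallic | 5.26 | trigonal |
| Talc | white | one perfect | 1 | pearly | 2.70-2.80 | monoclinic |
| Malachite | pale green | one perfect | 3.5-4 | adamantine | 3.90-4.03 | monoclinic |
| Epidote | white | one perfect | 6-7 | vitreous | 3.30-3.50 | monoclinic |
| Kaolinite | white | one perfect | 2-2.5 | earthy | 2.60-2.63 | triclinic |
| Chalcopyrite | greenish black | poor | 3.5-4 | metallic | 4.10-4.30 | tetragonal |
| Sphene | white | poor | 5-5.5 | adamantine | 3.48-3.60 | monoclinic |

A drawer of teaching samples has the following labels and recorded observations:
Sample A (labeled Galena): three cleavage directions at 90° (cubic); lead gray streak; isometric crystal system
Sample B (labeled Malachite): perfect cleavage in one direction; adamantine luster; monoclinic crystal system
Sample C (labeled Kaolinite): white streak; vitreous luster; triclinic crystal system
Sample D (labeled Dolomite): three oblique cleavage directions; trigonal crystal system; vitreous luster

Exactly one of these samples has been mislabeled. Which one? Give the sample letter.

C

Sample A: nothing contradicts Galena.
Sample B: nothing contradicts Malachite.
Sample C: Kaolinite has earthy luster, but the record shows vitreous luster — this label is wrong.
Sample D: nothing contradicts Dolomite.
The mislabeled specimen is C.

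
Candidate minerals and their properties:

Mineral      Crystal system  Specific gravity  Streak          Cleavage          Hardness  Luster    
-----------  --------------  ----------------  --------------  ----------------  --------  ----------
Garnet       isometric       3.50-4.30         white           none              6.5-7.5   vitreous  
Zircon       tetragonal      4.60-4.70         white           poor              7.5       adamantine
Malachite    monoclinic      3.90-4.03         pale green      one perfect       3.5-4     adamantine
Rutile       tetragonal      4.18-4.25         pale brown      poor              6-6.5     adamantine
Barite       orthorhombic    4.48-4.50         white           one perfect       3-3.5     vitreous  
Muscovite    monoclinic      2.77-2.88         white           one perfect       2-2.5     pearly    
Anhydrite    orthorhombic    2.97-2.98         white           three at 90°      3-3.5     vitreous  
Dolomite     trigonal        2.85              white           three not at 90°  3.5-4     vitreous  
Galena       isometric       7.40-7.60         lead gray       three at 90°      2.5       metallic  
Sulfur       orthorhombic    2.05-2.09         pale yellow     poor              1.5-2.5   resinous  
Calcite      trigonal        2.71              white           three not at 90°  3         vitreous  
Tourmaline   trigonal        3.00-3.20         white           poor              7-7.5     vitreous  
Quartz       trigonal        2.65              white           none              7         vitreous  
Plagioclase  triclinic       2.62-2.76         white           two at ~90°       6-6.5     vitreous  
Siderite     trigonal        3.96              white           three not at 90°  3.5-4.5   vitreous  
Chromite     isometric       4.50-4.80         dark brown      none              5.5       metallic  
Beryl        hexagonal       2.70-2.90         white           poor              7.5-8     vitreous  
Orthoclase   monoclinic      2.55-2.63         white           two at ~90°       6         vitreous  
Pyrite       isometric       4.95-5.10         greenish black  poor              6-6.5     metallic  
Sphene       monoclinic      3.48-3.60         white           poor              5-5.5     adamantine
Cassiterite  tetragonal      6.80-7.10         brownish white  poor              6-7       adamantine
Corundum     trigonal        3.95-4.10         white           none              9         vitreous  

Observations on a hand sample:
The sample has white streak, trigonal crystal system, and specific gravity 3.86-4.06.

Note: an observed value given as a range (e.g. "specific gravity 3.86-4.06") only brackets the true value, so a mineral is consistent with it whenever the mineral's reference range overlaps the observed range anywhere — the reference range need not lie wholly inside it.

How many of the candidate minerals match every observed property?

2

White streak: only Garnet, Zircon, Barite, Muscovite, Anhydrite, Dolomite, Calcite, Tourmaline, Quartz, Plagioclase, Siderite, Beryl, Orthoclase, Sphene, Corundum remain.
Trigonal crystal system: Dolomite, Calcite, Tourmaline, Quartz, Siderite, Corundum remain.
Specific gravity 3.86-4.06: leaves Siderite, Corundum.
Consistent with every observation: Corundum, Siderite.
That is 2 minerals.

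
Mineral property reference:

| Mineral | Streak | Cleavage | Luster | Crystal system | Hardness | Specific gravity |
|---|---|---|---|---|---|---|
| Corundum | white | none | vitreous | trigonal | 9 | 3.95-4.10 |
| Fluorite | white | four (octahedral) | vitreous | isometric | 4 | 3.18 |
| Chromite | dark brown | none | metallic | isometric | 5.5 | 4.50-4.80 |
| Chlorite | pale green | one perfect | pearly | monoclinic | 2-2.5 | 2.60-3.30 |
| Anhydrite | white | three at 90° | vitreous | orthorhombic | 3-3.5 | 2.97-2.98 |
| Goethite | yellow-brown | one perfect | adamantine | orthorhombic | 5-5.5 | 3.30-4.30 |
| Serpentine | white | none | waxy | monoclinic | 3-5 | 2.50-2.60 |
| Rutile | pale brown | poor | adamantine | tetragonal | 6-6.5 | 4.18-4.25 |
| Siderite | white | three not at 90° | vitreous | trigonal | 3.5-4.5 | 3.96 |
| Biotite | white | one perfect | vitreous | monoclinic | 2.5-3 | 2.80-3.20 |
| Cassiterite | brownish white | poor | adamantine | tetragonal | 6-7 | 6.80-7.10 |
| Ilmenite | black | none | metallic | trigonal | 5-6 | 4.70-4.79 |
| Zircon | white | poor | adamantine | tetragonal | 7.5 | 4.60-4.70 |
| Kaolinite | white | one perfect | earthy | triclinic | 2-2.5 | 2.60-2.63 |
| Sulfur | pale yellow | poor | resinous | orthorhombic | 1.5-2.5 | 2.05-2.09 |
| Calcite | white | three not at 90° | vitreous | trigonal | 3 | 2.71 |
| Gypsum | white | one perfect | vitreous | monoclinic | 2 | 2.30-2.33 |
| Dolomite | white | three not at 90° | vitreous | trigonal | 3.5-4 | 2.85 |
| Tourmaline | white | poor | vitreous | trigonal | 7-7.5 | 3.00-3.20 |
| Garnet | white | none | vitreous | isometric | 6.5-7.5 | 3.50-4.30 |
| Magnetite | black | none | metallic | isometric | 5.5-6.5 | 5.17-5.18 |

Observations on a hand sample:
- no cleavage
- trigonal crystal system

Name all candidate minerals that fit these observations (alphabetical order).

No cleavage: only Corundum, Chromite, Serpentine, Ilmenite, Garnet, Magnetite remain.
Trigonal crystal system: leaves Corundum, Ilmenite.
Remaining candidates: Corundum, Ilmenite.

Corundum, Ilmenite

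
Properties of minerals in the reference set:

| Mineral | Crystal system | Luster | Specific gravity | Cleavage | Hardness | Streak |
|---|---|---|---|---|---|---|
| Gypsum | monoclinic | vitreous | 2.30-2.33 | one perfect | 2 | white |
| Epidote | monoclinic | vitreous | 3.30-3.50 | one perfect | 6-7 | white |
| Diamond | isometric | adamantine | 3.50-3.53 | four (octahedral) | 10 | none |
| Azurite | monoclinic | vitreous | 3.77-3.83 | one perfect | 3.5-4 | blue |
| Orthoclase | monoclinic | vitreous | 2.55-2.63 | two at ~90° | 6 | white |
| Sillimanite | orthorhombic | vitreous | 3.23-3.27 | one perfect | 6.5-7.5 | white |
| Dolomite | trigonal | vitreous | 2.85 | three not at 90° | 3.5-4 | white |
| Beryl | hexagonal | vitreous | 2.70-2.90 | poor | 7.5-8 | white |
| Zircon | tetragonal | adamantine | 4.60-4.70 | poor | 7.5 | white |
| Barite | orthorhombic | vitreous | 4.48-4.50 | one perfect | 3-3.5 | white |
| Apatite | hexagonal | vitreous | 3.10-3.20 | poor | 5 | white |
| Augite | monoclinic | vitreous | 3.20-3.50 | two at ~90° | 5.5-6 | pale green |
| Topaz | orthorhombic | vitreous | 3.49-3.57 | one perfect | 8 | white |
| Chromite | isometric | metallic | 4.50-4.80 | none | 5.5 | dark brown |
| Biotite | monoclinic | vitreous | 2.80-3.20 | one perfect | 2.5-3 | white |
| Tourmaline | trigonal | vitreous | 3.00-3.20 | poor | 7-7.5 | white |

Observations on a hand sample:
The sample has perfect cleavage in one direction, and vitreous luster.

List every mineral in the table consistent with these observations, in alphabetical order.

Perfect cleavage in one direction: narrows the field to Gypsum, Epidote, Azurite, Sillimanite, Barite, Topaz, Biotite.
Vitreous luster: consistent with all remaining minerals.
The minerals that satisfy all observations are Azurite, Barite, Biotite, Epidote, Gypsum, Sillimanite, Topaz.

Azurite, Barite, Biotite, Epidote, Gypsum, Sillimanite, Topaz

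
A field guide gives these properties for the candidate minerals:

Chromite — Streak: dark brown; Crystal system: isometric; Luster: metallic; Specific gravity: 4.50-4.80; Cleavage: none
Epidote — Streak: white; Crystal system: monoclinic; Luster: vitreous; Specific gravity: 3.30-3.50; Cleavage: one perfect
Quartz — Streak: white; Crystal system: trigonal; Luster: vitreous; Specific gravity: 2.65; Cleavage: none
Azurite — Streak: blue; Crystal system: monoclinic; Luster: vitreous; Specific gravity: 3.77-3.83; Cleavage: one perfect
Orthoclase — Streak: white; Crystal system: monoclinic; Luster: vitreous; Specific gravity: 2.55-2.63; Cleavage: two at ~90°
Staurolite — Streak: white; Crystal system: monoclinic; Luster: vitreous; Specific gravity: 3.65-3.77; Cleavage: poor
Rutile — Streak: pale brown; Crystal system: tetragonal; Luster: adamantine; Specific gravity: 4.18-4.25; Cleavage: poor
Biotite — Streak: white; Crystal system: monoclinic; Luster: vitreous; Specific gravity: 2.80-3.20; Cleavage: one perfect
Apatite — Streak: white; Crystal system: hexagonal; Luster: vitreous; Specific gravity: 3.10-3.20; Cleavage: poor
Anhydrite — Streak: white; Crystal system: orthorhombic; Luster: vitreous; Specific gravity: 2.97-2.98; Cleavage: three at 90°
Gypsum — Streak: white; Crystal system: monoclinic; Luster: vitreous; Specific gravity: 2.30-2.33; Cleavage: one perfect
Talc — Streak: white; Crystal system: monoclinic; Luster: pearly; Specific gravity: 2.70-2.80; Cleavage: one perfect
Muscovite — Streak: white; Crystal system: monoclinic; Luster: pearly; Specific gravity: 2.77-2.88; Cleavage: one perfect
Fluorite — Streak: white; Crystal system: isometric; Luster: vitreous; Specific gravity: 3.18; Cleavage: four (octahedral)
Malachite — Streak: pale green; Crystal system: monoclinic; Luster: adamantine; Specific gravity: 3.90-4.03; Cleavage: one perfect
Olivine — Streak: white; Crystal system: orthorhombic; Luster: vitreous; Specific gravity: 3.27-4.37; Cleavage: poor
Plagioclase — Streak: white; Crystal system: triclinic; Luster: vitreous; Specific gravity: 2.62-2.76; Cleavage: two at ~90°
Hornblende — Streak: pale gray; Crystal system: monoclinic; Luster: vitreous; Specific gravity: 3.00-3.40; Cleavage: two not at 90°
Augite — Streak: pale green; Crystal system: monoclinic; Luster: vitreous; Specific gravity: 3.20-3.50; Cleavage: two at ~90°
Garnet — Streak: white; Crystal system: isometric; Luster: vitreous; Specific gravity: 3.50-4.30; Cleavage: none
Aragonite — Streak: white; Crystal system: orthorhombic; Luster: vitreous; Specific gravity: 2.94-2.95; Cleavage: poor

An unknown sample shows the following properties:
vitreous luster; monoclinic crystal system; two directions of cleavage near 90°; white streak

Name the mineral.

Vitreous luster is inconsistent with Chromite, Rutile, Talc, Muscovite, Malachite.
Monoclinic crystal system — leaves Epidote, Azurite, Orthoclase, Staurolite, Biotite, Gypsum, Hornblende, Augite.
Two directions of cleavage near 90° — Orthoclase, Augite remain.
White streak is inconsistent with Augite.
The only mineral consistent with every observation is Orthoclase.

Orthoclase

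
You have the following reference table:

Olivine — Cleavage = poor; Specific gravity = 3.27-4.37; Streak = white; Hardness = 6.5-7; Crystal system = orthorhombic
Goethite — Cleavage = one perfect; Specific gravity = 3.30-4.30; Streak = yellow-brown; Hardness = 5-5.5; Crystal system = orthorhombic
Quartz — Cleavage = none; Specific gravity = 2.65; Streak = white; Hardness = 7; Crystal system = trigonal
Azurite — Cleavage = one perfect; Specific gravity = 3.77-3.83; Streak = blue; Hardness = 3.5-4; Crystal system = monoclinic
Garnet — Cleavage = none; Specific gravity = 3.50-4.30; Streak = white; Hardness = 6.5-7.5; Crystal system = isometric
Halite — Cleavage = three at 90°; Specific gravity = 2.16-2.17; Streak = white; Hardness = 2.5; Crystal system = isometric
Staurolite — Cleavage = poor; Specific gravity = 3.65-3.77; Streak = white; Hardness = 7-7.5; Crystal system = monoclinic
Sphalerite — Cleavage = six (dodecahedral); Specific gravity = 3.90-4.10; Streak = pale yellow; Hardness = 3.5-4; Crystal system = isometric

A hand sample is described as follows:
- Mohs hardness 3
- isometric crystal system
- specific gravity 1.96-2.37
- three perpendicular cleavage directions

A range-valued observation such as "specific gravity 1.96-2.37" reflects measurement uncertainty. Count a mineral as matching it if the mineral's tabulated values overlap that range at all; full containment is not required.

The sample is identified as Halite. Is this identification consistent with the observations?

Mohs hardness 3 — Halite has hardness 2.5; which does not match.
Isometric crystal system — fits Halite (isometric system).
Specific gravity 1.96-2.37 — fits Halite (SG 2.16-2.17).
Three perpendicular cleavage directions — fits Halite (cleavage three at 90°).
Hardness alone is enough to reject Halite.

Inconsistent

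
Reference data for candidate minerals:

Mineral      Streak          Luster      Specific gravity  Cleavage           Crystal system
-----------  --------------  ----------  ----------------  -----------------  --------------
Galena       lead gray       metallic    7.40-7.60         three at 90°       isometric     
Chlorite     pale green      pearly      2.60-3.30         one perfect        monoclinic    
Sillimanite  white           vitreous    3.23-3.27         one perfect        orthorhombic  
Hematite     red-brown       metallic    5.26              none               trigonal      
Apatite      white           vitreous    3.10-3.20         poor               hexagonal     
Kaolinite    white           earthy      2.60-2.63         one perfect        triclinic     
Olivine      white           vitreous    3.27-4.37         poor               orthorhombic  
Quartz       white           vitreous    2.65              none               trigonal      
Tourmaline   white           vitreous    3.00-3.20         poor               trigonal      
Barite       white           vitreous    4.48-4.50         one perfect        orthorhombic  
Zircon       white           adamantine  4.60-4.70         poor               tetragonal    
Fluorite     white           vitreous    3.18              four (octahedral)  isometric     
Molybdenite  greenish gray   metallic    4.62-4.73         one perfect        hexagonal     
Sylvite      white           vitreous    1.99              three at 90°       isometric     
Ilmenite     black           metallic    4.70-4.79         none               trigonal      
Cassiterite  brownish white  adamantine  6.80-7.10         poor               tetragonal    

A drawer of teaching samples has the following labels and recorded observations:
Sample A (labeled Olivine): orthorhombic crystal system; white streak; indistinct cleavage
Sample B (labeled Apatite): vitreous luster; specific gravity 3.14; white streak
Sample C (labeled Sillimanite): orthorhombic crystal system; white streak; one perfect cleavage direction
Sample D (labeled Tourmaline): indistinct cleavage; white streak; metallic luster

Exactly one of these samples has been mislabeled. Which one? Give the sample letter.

Sample A: every observation is compatible with the reference values for Olivine.
Sample B: every observation is compatible with the reference values for Apatite.
Sample C: every observation is compatible with the reference values for Sillimanite.
Sample D: metallic luster is outside the reference for Tourmaline (vitreous luster) — mislabeled.
Only sample D is inconsistent with its label.

D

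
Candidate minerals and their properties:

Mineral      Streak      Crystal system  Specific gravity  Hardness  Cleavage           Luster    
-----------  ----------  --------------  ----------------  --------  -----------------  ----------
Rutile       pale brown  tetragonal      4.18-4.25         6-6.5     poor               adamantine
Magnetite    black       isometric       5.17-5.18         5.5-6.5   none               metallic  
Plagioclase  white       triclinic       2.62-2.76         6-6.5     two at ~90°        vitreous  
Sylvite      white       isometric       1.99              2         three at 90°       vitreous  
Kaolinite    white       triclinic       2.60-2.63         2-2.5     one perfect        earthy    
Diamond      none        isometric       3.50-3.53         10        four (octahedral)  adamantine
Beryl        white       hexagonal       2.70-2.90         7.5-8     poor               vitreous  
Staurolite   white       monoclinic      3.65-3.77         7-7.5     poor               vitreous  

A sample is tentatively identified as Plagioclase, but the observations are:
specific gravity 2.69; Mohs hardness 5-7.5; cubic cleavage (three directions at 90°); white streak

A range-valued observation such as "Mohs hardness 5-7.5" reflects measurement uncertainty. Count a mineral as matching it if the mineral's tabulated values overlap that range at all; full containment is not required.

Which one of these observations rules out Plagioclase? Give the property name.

cleavage

Specific gravity 2.69: Plagioclase has SG 2.62-2.76 — within range.
Mohs hardness 5-7.5: Plagioclase has hardness 6-6.5 — within range.
Cubic cleavage (three directions at 90°): Plagioclase has cleavage two at ~90° — inconsistent.
White streak: Plagioclase has white streak — within range.
Everything matches except the cleavage.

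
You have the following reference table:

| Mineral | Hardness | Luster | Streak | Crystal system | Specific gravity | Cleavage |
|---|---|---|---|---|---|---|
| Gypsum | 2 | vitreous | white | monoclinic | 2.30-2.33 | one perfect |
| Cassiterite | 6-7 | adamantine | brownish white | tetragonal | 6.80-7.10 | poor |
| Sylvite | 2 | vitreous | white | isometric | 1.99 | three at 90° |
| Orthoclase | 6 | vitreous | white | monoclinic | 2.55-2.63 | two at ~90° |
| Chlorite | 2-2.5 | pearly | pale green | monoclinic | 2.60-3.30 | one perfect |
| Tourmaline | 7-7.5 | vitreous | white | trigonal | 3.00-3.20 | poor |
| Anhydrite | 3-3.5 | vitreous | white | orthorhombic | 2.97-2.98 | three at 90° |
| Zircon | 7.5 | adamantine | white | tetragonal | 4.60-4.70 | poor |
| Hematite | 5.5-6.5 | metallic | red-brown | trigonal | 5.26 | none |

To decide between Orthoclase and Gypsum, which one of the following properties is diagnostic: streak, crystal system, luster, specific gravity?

Streak: both white — same for both.
Crystal system: both monoclinic — same for both.
Luster: both vitreous — same for both.
Specific gravity: Orthoclase 2.55-2.63, Gypsum 2.30-2.33 — these differ.
Of the listed properties, specific gravity is the one that separates them.

specific gravity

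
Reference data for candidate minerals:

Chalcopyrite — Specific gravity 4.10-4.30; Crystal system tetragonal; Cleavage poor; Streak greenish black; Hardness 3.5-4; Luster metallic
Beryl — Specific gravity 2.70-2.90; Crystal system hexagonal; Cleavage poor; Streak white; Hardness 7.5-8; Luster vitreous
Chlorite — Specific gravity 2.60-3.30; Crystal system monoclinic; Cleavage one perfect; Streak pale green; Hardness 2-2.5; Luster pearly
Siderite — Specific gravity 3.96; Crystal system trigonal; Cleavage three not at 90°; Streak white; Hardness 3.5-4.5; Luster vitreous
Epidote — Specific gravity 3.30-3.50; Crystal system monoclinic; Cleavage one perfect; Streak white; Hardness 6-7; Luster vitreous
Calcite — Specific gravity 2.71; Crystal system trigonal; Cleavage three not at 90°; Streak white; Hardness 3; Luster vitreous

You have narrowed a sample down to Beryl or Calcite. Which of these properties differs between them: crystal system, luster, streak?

Crystal system: Beryl hexagonal, Calcite trigonal — different.
Luster: both vitreous — same for both.
Streak: both white — same for both.
Crystal system is the diagnostic property here.

crystal system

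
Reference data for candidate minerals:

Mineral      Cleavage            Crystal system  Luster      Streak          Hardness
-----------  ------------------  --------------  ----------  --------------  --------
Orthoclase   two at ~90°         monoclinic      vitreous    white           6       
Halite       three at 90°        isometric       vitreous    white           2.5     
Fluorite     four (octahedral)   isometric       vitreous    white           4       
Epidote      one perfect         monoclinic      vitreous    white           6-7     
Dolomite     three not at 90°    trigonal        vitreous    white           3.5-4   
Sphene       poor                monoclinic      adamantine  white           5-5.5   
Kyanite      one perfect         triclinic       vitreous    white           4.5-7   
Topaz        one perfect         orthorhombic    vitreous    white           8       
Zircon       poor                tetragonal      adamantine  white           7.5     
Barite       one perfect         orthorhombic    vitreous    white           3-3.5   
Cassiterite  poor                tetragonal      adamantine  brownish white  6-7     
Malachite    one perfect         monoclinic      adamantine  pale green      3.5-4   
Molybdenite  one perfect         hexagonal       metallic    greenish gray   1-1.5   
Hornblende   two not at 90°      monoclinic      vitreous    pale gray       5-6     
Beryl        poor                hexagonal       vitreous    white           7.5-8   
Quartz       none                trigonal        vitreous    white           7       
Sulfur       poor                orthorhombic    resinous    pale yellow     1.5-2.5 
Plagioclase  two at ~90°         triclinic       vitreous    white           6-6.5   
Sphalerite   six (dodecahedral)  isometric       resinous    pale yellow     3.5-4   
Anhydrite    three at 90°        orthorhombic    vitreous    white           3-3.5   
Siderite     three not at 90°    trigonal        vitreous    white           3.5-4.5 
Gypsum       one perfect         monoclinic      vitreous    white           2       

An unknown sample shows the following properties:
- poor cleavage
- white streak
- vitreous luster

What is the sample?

Poor cleavage — only Sphene, Zircon, Cassiterite, Beryl, Sulfur remain.
White streak eliminates Cassiterite, Sulfur.
Vitreous luster — narrows the field to Beryl.
Beryl is the sole remaining match.

Beryl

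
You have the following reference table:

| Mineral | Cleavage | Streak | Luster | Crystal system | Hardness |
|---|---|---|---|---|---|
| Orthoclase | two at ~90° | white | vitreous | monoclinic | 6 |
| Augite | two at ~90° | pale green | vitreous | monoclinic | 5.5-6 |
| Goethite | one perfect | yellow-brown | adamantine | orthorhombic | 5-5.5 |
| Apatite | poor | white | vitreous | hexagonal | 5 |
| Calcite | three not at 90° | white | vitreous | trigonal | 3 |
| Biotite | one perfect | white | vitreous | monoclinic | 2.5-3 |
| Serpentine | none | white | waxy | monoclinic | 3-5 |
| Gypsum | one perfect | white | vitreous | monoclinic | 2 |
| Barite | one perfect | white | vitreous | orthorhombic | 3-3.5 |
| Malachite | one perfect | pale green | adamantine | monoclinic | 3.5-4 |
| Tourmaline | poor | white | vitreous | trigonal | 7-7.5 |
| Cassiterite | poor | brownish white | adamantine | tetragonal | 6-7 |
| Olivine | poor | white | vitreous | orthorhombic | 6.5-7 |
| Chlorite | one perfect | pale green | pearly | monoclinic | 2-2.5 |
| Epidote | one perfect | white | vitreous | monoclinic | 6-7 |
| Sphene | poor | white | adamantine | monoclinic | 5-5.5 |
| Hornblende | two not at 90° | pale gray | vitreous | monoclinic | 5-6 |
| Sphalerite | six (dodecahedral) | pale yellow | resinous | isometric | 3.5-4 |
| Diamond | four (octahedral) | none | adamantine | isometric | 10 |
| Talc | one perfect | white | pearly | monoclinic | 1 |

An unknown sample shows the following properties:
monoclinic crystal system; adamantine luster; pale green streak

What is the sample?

Monoclinic crystal system: only Orthoclase, Augite, Biotite, Serpentine, Gypsum, Malachite, Chlorite, Epidote, Sphene, Hornblende, Talc remain.
Adamantine luster: only Malachite, Sphene remain.
Pale green streak is inconsistent with Sphene.
Malachite is the sole remaining match.

Malachite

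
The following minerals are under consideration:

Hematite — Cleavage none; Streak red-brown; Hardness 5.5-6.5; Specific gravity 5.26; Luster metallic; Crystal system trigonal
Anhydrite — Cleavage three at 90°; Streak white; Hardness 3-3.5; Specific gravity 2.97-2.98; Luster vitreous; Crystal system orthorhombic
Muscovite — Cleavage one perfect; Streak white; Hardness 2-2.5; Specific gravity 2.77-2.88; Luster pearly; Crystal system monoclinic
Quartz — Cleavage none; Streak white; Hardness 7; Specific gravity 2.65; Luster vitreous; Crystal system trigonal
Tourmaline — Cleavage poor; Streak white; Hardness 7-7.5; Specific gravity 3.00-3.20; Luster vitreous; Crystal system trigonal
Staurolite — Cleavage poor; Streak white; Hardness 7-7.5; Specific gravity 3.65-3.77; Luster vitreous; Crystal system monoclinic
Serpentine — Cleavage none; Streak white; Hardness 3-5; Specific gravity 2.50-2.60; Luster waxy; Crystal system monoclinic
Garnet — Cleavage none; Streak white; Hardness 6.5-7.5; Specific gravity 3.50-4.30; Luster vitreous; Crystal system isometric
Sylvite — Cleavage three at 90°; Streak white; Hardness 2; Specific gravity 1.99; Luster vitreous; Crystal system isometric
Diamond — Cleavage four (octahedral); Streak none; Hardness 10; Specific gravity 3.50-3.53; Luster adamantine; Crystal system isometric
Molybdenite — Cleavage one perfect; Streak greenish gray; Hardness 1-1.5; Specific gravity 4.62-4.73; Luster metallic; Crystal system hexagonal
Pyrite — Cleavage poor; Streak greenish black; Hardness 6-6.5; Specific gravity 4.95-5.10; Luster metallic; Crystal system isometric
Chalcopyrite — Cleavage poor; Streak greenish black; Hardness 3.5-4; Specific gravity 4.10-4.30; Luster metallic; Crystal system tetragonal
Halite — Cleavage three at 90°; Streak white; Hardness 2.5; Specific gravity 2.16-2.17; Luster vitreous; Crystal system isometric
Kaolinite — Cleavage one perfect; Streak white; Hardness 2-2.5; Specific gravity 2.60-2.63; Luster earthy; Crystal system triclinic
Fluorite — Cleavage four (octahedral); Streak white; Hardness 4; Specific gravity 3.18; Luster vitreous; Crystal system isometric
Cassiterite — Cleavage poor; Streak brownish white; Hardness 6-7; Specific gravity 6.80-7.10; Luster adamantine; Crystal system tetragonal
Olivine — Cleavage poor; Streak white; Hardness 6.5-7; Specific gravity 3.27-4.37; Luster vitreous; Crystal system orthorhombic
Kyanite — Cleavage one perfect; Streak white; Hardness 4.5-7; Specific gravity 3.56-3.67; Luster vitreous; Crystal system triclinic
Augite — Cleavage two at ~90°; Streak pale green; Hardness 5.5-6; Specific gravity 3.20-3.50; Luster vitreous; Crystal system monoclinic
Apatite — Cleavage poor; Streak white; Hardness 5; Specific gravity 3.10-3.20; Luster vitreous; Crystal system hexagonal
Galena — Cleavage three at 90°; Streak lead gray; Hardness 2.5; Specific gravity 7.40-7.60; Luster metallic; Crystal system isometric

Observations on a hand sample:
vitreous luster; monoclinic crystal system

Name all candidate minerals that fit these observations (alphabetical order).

Augite, Staurolite

Vitreous luster — only Anhydrite, Quartz, Tourmaline, Staurolite, Garnet, Sylvite, Halite, Fluorite, Olivine, Kyanite, Augite, Apatite remain.
Monoclinic crystal system — only Staurolite, Augite remain.
Remaining candidates: Augite, Staurolite.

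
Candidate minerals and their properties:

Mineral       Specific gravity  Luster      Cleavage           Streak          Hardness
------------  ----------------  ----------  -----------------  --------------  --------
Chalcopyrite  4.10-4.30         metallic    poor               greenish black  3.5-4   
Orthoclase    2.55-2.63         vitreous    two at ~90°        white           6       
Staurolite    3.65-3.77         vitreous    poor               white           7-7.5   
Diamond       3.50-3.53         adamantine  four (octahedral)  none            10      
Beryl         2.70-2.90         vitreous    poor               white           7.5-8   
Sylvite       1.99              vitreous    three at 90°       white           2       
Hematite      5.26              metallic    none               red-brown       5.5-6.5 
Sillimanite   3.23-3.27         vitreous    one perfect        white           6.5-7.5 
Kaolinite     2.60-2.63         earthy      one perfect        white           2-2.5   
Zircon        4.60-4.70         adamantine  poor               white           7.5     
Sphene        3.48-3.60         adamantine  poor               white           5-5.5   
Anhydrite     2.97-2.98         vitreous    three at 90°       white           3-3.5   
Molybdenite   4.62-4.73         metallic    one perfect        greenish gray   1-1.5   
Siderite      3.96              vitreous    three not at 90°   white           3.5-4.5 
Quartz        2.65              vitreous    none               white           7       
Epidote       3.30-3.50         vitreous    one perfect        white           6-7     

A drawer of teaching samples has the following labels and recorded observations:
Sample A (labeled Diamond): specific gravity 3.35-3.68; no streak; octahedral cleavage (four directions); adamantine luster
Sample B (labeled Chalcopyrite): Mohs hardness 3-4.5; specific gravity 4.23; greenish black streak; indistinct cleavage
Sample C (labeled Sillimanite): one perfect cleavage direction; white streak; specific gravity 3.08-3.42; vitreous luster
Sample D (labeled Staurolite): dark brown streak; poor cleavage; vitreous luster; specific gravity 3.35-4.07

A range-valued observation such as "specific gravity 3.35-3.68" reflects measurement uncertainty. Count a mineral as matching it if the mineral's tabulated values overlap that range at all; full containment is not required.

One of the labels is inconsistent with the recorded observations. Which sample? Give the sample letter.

D

Sample A: observations are consistent with Diamond.
Sample B: observations are consistent with Chalcopyrite.
Sample C: observations are consistent with Sillimanite.
Sample D: dark brown streak is outside the reference for Staurolite (white streak) — mislabeled.
Sample D is the mislabeled one.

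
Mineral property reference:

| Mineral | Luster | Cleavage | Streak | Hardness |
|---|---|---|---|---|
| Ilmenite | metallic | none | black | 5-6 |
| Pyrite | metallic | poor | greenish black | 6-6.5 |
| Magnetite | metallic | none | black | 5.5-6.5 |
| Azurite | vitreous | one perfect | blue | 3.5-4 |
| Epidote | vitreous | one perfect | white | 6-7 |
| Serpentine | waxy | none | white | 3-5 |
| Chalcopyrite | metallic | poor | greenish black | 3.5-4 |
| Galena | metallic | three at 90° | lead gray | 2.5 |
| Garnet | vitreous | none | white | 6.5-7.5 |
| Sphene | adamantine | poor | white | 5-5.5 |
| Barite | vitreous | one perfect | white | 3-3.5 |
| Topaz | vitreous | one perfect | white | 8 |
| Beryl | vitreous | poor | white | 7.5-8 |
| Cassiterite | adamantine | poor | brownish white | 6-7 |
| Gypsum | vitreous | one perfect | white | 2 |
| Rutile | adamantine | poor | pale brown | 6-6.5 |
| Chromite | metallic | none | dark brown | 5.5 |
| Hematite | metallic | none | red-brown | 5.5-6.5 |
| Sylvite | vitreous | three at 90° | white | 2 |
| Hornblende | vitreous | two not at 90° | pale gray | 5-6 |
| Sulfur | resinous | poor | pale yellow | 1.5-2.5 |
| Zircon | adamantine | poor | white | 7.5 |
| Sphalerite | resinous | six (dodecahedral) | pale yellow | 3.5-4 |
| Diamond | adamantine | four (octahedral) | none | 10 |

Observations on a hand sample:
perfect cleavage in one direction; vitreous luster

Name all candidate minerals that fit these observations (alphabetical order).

Perfect cleavage in one direction: only Azurite, Epidote, Barite, Topaz, Gypsum remain.
Vitreous luster: all remaining candidates fit.
Remaining candidates: Azurite, Barite, Epidote, Gypsum, Topaz.

Azurite, Barite, Epidote, Gypsum, Topaz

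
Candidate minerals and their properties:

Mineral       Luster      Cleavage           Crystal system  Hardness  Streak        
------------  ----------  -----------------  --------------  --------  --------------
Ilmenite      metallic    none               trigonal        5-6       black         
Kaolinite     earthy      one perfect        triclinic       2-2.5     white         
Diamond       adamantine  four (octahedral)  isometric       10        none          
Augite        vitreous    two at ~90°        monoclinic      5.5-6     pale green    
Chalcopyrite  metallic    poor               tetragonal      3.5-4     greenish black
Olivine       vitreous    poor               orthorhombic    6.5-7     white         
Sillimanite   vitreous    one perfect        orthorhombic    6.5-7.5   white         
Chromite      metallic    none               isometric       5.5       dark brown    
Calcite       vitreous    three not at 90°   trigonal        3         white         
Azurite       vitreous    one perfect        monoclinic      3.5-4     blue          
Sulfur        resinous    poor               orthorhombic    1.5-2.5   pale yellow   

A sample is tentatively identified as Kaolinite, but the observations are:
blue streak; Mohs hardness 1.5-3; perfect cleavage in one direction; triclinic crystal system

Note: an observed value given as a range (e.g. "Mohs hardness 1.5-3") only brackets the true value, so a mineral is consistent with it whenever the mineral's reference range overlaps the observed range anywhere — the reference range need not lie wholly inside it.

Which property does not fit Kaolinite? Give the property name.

Blue streak: Kaolinite has white streak — outside the reference range.
Mohs hardness 1.5-3: Kaolinite has hardness 2-2.5 — consistent.
Perfect cleavage in one direction: Kaolinite has cleavage one perfect — consistent.
Triclinic crystal system: Kaolinite has triclinic system — consistent.
The streak is the one property that does not fit.

streak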